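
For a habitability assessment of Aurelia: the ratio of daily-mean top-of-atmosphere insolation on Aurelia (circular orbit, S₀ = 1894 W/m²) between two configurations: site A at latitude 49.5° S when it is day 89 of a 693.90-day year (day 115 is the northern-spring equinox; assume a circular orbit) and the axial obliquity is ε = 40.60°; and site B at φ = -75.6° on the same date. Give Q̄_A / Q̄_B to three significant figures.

— Configuration A (φ=-49.5°):
Solar longitude: λ_s = 360° × (89 − 115)/693.90 = -13.489°, i.e. -13.489° + 360° = 346.511°.
sin δ = sin 40.60° × sin 346.511° = -0.15180, so δ = -8.731°.
cos H₀ = −tan(-49.5°) tan(-8.731°) = -0.1798, H₀ = 1.7516 rad.
Bracket: H₀ sin φ sin δ + cos φ cos δ sin H₀ = 1.7516×-0.76041×-0.15180 + 0.64945×0.98841×0.98370 = 0.202188 + 0.631460 = 0.833648.
Q̄ = (S₀/π) × [bracket] = (1894/π) × 0.833648 = 502.59 W/m².
— Configuration B (φ=-75.6°):
cos H₀ = −tan(-75.6°) tan(-8.731°) = -0.5981, H₀ = 2.2120 rad.
Bracket: H₀ sin φ sin δ + cos φ cos δ sin H₀ = 2.2120×-0.96858×-0.15180 + 0.24869×0.98841×0.80139 = 0.325231 + 0.196988 = 0.522219.
Q̄ = (S₀/π) × [bracket] = (1894/π) × 0.522219 = 314.83 W/m².
Ratio Q̄_A / Q̄_B = 502.59 / 314.83 = 1.596.

Q̄_A / Q̄_B ≈ 1.60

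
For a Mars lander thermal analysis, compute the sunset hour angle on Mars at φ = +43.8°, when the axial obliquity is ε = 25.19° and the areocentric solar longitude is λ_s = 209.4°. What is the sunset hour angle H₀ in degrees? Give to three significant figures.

H₀ = 78.2°

sin δ = sin 25.19° × sin 209.4° = -0.20894, so δ = -12.060°.
cos H₀ = −tan φ · tan δ = −tan(+43.8°) × tan(-12.060°) = 0.2049, so H₀ = 1.3644 rad = 78.18°.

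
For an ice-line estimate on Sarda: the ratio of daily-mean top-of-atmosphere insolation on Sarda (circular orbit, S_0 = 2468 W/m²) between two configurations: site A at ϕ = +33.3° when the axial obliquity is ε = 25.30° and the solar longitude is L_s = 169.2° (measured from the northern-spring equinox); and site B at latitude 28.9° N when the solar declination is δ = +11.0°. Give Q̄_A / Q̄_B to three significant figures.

— Configuration A (ϕ=+33.3°):
Solar declination: sin δ = sin ε · sin L_s = sin 25.30° × sin 169.2° = 0.08008, so δ = +4.593°.
cos h₀ = −tan(+33.3°) tan(+4.593°) = -0.0528, h₀ = 1.6236 rad.
Bracket: h₀ sin ϕ sin δ + cos ϕ cos δ sin h₀ = 1.6236×0.54902×0.08008 + 0.83581×0.99679×0.99861 = 0.071382 + 0.831969 = 0.903351.
Q̄ = (S_0/π) × [bracket] = (2468/π) × 0.903351 = 709.66 W/m².
— Configuration B (ϕ=+28.9°):
cos h₀ = −tan(+28.9°) tan(+11.000°) = -0.1073, h₀ = 1.6783 rad.
Bracket: h₀ sin ϕ sin δ + cos ϕ cos δ sin h₀ = 1.6783×0.48328×0.19081 + 0.87546×0.98163×0.99423 = 0.154764 + 0.854419 = 1.009183.
Q̄ = (S_0/π) × [bracket] = (2468/π) × 1.009183 = 792.80 W/m².
Ratio Q̄_A / Q̄_B = 709.66 / 792.80 = 0.8951.

Q̄_A / Q̄_B ≈ 0.895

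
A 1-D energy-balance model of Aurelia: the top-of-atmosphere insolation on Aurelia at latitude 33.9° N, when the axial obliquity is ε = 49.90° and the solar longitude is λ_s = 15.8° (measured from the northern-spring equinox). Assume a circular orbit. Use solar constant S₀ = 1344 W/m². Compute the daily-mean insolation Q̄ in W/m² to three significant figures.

Solar declination: sin δ = sin ε · sin λ_s = sin 49.90° × sin 15.8° = 0.20827, so δ = +12.021°.
cos H₀ = −tan(+33.9°) tan(+12.021°) = -0.1431, H₀ = 1.7144 rad.
Bracket: H₀ sin φ sin δ + cos φ cos δ sin H₀ = 1.7144×0.55775×0.20827 + 0.83001×0.97807×0.98971 = 0.199149 + 0.803454 = 1.002603.
Q̄ = (S₀/π) × [bracket] = (1344/π) × 1.002603 = 428.9 W/m².

Q̄ ≈ 429 W/m²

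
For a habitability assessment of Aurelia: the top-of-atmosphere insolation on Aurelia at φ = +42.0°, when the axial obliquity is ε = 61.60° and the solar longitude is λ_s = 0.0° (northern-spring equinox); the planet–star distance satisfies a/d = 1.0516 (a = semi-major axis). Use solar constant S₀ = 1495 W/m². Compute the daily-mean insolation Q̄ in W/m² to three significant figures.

Solar declination: sin δ = sin ε · sin λ_s = sin 61.60° × sin 0.0° = 0.00000, so δ = +0.000°.
cos H₀ = −tan(+42.0°) tan(+0.000°) = -0.0000, H₀ = 1.5708 rad.
Bracket: H₀ sin φ sin δ + cos φ cos δ sin H₀ = 1.5708×0.66913×0.00000 + 0.74314×1.00000×1.00000 = 0.000000 + 0.743140 = 0.743140.
Inverse-square distance factor (a/d)² = 1.0516² = 1.105863.
Q̄ = (S₀/π) × 1.105863 × [bracket] = (1495/π) × 1.105863 × 0.743140 = 391.1 W/m².

Q̄ ≈ 391 W/m²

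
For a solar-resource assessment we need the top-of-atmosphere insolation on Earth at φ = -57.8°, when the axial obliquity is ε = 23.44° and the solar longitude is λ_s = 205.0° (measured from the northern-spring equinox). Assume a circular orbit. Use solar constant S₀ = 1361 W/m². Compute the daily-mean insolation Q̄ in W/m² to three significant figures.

Q̄ ≈ 333 W/m²

Solar declination: sin δ = sin ε · sin λ_s = sin 23.44° × sin 205.0° = -0.16811, so δ = -9.678°.
cos H₀ = −tan(-57.8°) tan(-9.678°) = -0.2708, H₀ = 1.8450 rad.
Bracket: H₀ sin φ sin δ + cos φ cos δ sin H₀ = 1.8450×-0.84619×-0.16811 + 0.53288×0.98577×0.96263 = 0.262457 + 0.505667 = 0.768124.
Q̄ = (S₀/π) × [bracket] = (1361/π) × 0.768124 = 332.8 W/m².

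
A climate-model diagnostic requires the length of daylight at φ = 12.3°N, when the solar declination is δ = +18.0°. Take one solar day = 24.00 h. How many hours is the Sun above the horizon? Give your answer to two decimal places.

cos H₀ = −tan φ · tan δ = −tan(+12.3°) × tan(+18.000°) = -0.0708, so H₀ = 1.6417 rad = 94.06°.
Daylight = 2H₀/(2π) × 24.00 h = (1.6417/π) × 24.00 = 12.54 h.

12.54 h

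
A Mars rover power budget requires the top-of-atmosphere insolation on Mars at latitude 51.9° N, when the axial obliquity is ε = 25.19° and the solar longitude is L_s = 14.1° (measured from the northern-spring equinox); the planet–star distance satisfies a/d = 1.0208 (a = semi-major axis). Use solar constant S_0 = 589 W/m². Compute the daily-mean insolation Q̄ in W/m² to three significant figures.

Q̄ ≈ 146 W/m²

Solar declination: sin δ = sin ε · sin L_s = sin 25.19° × sin 14.1° = 0.10369, so δ = +5.952°.
cos h₀ = −tan(+51.9°) tan(+5.952°) = -0.1330, h₀ = 1.7041 rad.
Bracket: h₀ sin ϕ sin δ + cos ϕ cos δ sin h₀ = 1.7041×0.78694×0.10369 + 0.61704×0.99461×0.99112 = 0.139051 + 0.608264 = 0.747315.
Inverse-square distance factor (a/d)² = 1.0208² = 1.042033.
Q̄ = (S_0/π) × 1.042033 × [bracket] = (589/π) × 1.042033 × 0.747315 = 146.0 W/m².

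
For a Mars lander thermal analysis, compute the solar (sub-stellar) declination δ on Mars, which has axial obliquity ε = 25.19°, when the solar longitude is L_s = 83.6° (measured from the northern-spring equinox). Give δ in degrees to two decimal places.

δ = +25.02°

sin δ = sin ε · sin L_s = sin 25.19° × sin 83.6° = 0.422969.
δ = arcsin(0.422969) = +25.02°.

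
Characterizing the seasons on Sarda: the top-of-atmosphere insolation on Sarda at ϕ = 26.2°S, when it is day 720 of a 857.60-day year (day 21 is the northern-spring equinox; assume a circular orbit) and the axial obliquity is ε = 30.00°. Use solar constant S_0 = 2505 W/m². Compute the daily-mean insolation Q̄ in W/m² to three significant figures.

Q̄ ≈ 910 W/m²

Solar longitude: L_s = 360° × (720 − 21)/857.60 = 293.424°.
sin δ = sin 30.00° × sin 293.424° = -0.45880, so δ = -27.309°.
cos h₀ = −tan(-26.2°) tan(-27.309°) = -0.2541, h₀ = 1.8277 rad.
Bracket: h₀ sin ϕ sin δ + cos ϕ cos δ sin h₀ = 1.8277×-0.44151×-0.45880 + 0.89726×0.88854×0.96718 = 0.370228 + 0.771086 = 1.141314.
Q̄ = (S_0/π) × [bracket] = (2505/π) × 1.141314 = 910.0 W/m².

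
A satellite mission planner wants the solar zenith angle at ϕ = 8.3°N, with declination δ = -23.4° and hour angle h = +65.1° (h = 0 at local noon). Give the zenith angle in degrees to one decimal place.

θ_z = 71.0°

cos θ_z = sin ϕ sin δ + cos ϕ cos δ cos h = -0.057331 + 0.382360 = 0.325029.
θ_z = arccos(0.325029) = 71.0°.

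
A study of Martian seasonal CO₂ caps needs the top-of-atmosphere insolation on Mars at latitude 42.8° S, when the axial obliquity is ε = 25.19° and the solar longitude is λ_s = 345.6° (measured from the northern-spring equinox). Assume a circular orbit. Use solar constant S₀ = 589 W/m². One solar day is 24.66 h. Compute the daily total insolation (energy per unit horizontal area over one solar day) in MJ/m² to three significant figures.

Solar declination: sin δ = sin ε · sin λ_s = sin 25.19° × sin 345.6° = -0.10585, so δ = -6.076°.
cos H₀ = −tan(-42.8°) tan(-6.076°) = -0.0986, H₀ = 1.6695 rad.
Bracket: H₀ sin φ sin δ + cos φ cos δ sin H₀ = 1.6695×-0.67944×-0.10585 + 0.73373×0.99438×0.99513 = 0.120068 + 0.726053 = 0.846121.
Q̄ = (S₀/π) × [bracket] = (589/π) × 0.846121 = 158.63 W/m².
Daily total = Q̄ × 24.66 h × 3600 s/h = 158.63 × 24.66 × 3600 / 10⁶ = 14.08 MJ/m².

14.1 MJ/m²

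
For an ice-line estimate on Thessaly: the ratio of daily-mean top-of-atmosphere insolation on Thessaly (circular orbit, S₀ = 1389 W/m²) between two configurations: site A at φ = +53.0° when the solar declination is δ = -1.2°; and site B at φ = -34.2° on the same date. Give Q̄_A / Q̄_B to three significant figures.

— Configuration A (φ=+53.0°):
cos H₀ = −tan(+53.0°) tan(-1.200°) = 0.0278, H₀ = 1.5430 rad.
Bracket: H₀ sin φ sin δ + cos φ cos δ sin H₀ = 1.5430×0.79864×-0.02094 + 0.60182×0.99978×0.99961 = -0.025804 + 0.601453 = 0.575649.
Q̄ = (S₀/π) × [bracket] = (1389/π) × 0.575649 = 254.51 W/m².
— Configuration B (φ=-34.2°):
cos H₀ = −tan(-34.2°) tan(-1.200°) = -0.0142, H₀ = 1.5850 rad.
Bracket: H₀ sin φ sin δ + cos φ cos δ sin H₀ = 1.5850×-0.56208×-0.02094 + 0.82708×0.99978×0.99990 = 0.018655 + 0.826815 = 0.845470.
Q̄ = (S₀/π) × [bracket] = (1389/π) × 0.845470 = 373.81 W/m².
Ratio Q̄_A / Q̄_B = 254.51 / 373.81 = 0.6809.

Q̄_A / Q̄_B ≈ 0.681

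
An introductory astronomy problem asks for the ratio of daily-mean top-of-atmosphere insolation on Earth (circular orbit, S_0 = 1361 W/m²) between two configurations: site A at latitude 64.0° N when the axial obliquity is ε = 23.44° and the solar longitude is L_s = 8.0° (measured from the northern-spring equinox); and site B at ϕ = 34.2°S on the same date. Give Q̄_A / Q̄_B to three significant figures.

— Configuration A (ϕ=+64.0°):
Solar declination: sin δ = sin ε · sin L_s = sin 23.44° × sin 8.0° = 0.05536, so δ = +3.174°.
cos h₀ = −tan(+64.0°) tan(+3.174°) = -0.1137, h₀ = 1.6847 rad.
Bracket: h₀ sin ϕ sin δ + cos ϕ cos δ sin h₀ = 1.6847×0.89879×0.05536 + 0.43837×0.99847×0.99352 = 0.083826 + 0.434863 = 0.518689.
Q̄ = (S_0/π) × [bracket] = (1361/π) × 0.518689 = 224.71 W/m².
— Configuration B (ϕ=-34.2°):
cos h₀ = −tan(-34.2°) tan(+3.174°) = 0.0377, h₀ = 1.5331 rad.
Bracket: h₀ sin ϕ sin δ + cos ϕ cos δ sin h₀ = 1.5331×-0.56208×0.05536 + 0.82708×0.99847×0.99929 = -0.047705 + 0.825228 = 0.777523.
Q̄ = (S_0/π) × [bracket] = (1361/π) × 0.777523 = 336.84 W/m².
Ratio Q̄_A / Q̄_B = 224.71 / 336.84 = 0.6671.

Q̄_A / Q̄_B ≈ 0.667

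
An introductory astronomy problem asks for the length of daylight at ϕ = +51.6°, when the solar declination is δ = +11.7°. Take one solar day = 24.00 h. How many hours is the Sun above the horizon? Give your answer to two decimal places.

14.02 h

cos h₀ = −tan ϕ · tan δ = −tan(+51.6°) × tan(+11.700°) = -0.2613, so h₀ = 1.8351 rad = 105.15°.
Daylight = 2h₀/(2π) × 24.00 h = (1.8351/π) × 24.00 = 14.02 h.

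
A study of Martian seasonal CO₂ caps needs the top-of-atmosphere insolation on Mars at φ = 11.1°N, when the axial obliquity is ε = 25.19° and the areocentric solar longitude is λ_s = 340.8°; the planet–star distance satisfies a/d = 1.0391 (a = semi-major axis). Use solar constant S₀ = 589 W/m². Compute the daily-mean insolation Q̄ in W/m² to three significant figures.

Q̄ ≈ 188 W/m²

sin δ = sin 25.19° × sin 340.8° = -0.13997, so δ = -8.046°.
cos H₀ = −tan(+11.1°) tan(-8.046°) = 0.0277, H₀ = 1.5431 rad.
Bracket: H₀ sin φ sin δ + cos φ cos δ sin H₀ = 1.5431×0.19252×-0.13997 + 0.98129×0.99016×0.99962 = -0.041582 + 0.971265 = 0.929683.
Inverse-square distance factor (a/d)² = 1.0391² = 1.079729.
Q̄ = (S₀/π) × 1.079729 × [bracket] = (589/π) × 1.079729 × 0.929683 = 188.2 W/m².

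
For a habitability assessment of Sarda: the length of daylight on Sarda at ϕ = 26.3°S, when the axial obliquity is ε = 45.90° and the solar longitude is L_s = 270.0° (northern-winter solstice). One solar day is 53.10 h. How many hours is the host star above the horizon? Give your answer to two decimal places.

Solar declination: sin δ = sin ε · sin L_s = sin 45.90° × sin 270.0° = -0.71813, so δ = -45.900°.
cos h₀ = −tan ϕ · tan δ = −tan(-26.3°) × tan(-45.900°) = -0.5100, so h₀ = 2.1060 rad = 120.66°.
Daylight = 2h₀/(2π) × 53.10 h = (2.1060/π) × 53.10 = 35.60 h.

35.60 h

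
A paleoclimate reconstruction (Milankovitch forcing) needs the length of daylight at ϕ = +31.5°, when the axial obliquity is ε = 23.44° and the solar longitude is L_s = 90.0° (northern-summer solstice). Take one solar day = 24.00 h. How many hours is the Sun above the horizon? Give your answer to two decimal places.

Solar declination: sin δ = sin ε · sin L_s = sin 23.44° × sin 90.0° = 0.39779, so δ = +23.440°.
cos h₀ = −tan ϕ · tan δ = −tan(+31.5°) × tan(+23.440°) = -0.2657, so h₀ = 1.8397 rad = 105.41°.
Daylight = 2h₀/(2π) × 24.00 h = (1.8397/π) × 24.00 = 14.05 h.

14.05 h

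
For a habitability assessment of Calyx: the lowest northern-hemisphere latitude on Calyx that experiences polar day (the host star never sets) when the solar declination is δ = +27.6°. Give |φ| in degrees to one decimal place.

Polar day requires cos H₀ = −tan φ tan δ ≤ −1, i.e. tan φ tan δ ≥ 1.
The boundary is |tan φ| · |tan δ| = 1, so |φ| = 90° − |δ| = 90° − 27.6° = 62.4° in the northern hemisphere.

|φ| = 62.4°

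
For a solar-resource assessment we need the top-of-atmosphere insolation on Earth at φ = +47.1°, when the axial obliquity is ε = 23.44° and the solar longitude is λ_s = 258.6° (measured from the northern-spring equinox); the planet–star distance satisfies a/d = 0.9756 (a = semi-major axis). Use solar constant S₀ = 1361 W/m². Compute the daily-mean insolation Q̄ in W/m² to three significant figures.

Q̄ ≈ 101 W/m²

Solar declination: sin δ = sin ε · sin λ_s = sin 23.44° × sin 258.6° = -0.38994, so δ = -22.951°.
cos H₀ = −tan(+47.1°) tan(-22.951°) = 0.4557, H₀ = 1.0976 rad.
Bracket: H₀ sin φ sin δ + cos φ cos δ sin H₀ = 1.0976×0.73254×-0.38994 + 0.68072×0.92084×0.89013 = -0.313526 + 0.557964 = 0.244438.
Inverse-square distance factor (a/d)² = 0.9756² = 0.951795.
Q̄ = (S₀/π) × 0.951795 × [bracket] = (1361/π) × 0.951795 × 0.244438 = 100.8 W/m².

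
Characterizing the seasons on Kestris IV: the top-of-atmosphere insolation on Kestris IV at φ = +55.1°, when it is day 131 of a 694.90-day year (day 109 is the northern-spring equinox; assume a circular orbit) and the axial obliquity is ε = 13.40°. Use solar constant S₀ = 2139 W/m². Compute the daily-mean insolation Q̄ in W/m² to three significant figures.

Q̄ ≈ 430 W/m²

Solar longitude: λ_s = 360° × (131 − 109)/694.90 = 11.397°.
sin δ = sin 13.40° × sin 11.397° = 0.04580, so δ = +2.625°.
cos H₀ = −tan(+55.1°) tan(+2.625°) = -0.0657, H₀ = 1.6366 rad.
Bracket: H₀ sin φ sin δ + cos φ cos δ sin H₀ = 1.6366×0.82015×0.04580 + 0.57215×0.99895×0.99784 = 0.061475 + 0.570315 = 0.631790.
Q̄ = (S₀/π) × [bracket] = (2139/π) × 0.631790 = 430.2 W/m².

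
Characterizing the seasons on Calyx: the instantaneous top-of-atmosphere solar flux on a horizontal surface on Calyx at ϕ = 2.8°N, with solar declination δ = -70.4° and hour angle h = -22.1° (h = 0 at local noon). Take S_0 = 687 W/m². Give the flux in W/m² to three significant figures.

cos θ_z = sin ϕ sin δ + cos ϕ cos δ cos h = -0.046019 + 0.310434 = 0.264415.
Flux = S_0 · cos θ_z = 687 × 0.264415 = 181.7 W/m².

182 W/m²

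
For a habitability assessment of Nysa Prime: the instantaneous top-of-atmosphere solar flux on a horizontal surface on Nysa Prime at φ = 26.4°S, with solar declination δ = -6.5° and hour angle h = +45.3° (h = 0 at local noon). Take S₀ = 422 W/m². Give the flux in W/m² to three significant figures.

cos θ_z = sin φ sin δ + cos φ cos δ cos h = 0.050334 + 0.625989 = 0.676323.
Flux = S₀ · cos θ_z = 422 × 0.676323 = 285.4 W/m².

285 W/m²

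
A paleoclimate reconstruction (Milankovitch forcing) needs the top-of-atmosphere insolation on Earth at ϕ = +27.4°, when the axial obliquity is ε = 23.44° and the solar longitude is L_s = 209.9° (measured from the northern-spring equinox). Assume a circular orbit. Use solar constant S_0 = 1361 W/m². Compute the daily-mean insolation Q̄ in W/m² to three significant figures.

Q̄ ≈ 317 W/m²

Solar declination: sin δ = sin ε · sin L_s = sin 23.44° × sin 209.9° = -0.19829, so δ = -11.437°.
cos h₀ = −tan(+27.4°) tan(-11.437°) = 0.1049, h₀ = 1.4657 rad.
Bracket: h₀ sin ϕ sin δ + cos ϕ cos δ sin h₀ = 1.4657×0.46020×-0.19829 + 0.88782×0.98014×0.99449 = -0.133750 + 0.865393 = 0.731643.
Q̄ = (S_0/π) × [bracket] = (1361/π) × 0.731643 = 317.0 W/m².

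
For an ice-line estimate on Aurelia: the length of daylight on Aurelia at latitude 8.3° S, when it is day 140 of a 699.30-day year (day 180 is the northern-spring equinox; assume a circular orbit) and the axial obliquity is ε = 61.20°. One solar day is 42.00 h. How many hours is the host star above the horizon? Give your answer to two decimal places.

21.63 h

Solar longitude: λ_s = 360° × (140 − 180)/699.30 = -20.592°, i.e. -20.592° + 360° = 339.408°.
sin δ = sin 61.20° × sin 339.408° = -0.30821, so δ = -17.951°.
cos H₀ = −tan φ · tan δ = −tan(-8.3°) × tan(-17.951°) = -0.0473, so H₀ = 1.6181 rad = 92.71°.
Daylight = 2H₀/(2π) × 42.00 h = (1.6181/π) × 42.00 = 21.63 h.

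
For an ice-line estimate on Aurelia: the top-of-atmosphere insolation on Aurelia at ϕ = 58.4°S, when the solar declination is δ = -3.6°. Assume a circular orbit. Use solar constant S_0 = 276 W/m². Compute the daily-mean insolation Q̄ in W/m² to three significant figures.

Q̄ ≈ 53.6 W/m²

cos h₀ = −tan(-58.4°) tan(-3.600°) = -0.1023, h₀ = 1.6732 rad.
Bracket: h₀ sin ϕ sin δ + cos ϕ cos δ sin h₀ = 1.6732×-0.85173×-0.06279 + 0.52399×0.99803×0.99476 = 0.089483 + 0.520217 = 0.609700.
Q̄ = (S_0/π) × [bracket] = (276/π) × 0.609700 = 53.56 W/m².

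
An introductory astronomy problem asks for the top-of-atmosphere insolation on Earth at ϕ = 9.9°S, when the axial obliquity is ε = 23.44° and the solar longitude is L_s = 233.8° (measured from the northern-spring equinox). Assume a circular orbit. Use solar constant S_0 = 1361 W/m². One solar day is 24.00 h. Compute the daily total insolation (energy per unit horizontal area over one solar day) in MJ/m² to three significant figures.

38.2 MJ/m²

Solar declination: sin δ = sin ε · sin L_s = sin 23.44° × sin 233.8° = -0.32100, so δ = -18.723°.
cos h₀ = −tan(-9.9°) tan(-18.723°) = -0.0592, h₀ = 1.6300 rad.
Bracket: h₀ sin ϕ sin δ + cos ϕ cos δ sin h₀ = 1.6300×-0.17193×-0.32100 + 0.98511×0.94708×0.99825 = 0.089959 + 0.931345 = 1.021304.
Q̄ = (S_0/π) × [bracket] = (1361/π) × 1.021304 = 442.45 W/m².
Daily total = Q̄ × 24.00 h × 3600 s/h = 442.45 × 24.00 × 3600 / 10⁶ = 38.23 MJ/m².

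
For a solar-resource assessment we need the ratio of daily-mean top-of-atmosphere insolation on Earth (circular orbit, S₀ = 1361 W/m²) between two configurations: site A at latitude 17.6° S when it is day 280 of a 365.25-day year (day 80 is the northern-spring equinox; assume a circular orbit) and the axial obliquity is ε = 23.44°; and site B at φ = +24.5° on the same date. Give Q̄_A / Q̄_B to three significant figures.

Q̄_A / Q̄_B ≈ 1.21

— Configuration A (φ=-17.6°):
Solar longitude: λ_s = 360° × (280 − 80)/365.25 = 197.125°.
sin δ = sin 23.44° × sin 197.125° = -0.11713, so δ = -6.727°.
cos H₀ = −tan(-17.6°) tan(-6.727°) = -0.0374, H₀ = 1.6082 rad.
Bracket: H₀ sin φ sin δ + cos φ cos δ sin H₀ = 1.6082×-0.30237×-0.11713 + 0.95319×0.99312×0.99930 = 0.056957 + 0.945969 = 1.002926.
Q̄ = (S₀/π) × [bracket] = (1361/π) × 1.002926 = 434.49 W/m².
— Configuration B (φ=+24.5°):
cos H₀ = −tan(+24.5°) tan(-6.727°) = 0.0538, H₀ = 1.5170 rad.
Bracket: H₀ sin φ sin δ + cos φ cos δ sin H₀ = 1.5170×0.41469×-0.11713 + 0.90996×0.99312×0.99855 = -0.073685 + 0.902389 = 0.828704.
Q̄ = (S₀/π) × [bracket] = (1361/π) × 0.828704 = 359.01 W/m².
Ratio Q̄_A / Q̄_B = 434.49 / 359.01 = 1.210.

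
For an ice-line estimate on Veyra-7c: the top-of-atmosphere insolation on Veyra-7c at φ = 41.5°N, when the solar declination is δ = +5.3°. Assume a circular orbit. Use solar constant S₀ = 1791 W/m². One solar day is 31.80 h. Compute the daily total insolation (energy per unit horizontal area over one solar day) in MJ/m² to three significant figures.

55.1 MJ/m²

cos H₀ = −tan(+41.5°) tan(+5.300°) = -0.0821, H₀ = 1.6530 rad.
Bracket: H₀ sin φ sin δ + cos φ cos δ sin H₀ = 1.6530×0.66262×0.09237 + 0.74896×0.99572×0.99663 = 0.101174 + 0.743241 = 0.844415.
Q̄ = (S₀/π) × [bracket] = (1791/π) × 0.844415 = 481.40 W/m².
Daily total = Q̄ × 31.80 h × 3600 s/h = 481.40 × 31.80 × 3600 / 10⁶ = 55.11 MJ/m².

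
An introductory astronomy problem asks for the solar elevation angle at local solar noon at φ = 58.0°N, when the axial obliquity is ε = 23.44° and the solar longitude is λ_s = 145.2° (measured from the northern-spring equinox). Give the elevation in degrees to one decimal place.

Solar declination: sin δ = sin ε · sin λ_s = sin 23.44° × sin 145.2° = 0.22702, so δ = +13.122°.
At local noon the hour angle is zero, so the zenith angle equals |φ − δ| = |+58.0° − (+13.122°)| = 44.878°.
Elevation = 90° − 44.878° = 45.1°.

45.1°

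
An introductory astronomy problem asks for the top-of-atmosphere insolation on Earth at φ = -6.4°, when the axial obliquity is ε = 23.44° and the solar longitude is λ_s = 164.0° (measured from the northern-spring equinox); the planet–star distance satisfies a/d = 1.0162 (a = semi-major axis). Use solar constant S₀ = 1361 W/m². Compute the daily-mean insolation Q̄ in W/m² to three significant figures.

Q̄ ≈ 433 W/m²

Solar declination: sin δ = sin ε · sin λ_s = sin 23.44° × sin 164.0° = 0.10965, so δ = +6.295°.
cos H₀ = −tan(-6.4°) tan(+6.295°) = 0.0124, H₀ = 1.5584 rad.
Bracket: H₀ sin φ sin δ + cos φ cos δ sin H₀ = 1.5584×-0.11147×0.10965 + 0.99377×0.99397×0.99992 = -0.019048 + 0.987699 = 0.968651.
Inverse-square distance factor (a/d)² = 1.0162² = 1.032662.
Q̄ = (S₀/π) × 1.032662 × [bracket] = (1361/π) × 1.032662 × 0.968651 = 433.3 W/m².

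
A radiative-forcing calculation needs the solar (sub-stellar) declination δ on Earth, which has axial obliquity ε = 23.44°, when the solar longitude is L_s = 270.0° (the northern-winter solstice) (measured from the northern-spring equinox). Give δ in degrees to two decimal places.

sin δ = sin ε · sin L_s = sin 23.44° × sin 270.0° = -0.397789.
δ = arcsin(-0.397789) = -23.44°.

δ = -23.44°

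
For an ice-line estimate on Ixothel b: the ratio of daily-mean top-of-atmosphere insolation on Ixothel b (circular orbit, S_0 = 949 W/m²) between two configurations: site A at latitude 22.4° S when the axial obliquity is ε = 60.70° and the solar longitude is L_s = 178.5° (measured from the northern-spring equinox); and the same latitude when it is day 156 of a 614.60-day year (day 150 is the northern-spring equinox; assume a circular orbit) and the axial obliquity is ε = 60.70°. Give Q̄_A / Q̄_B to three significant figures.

Q̄_A / Q̄_B ≈ 1.02

— Configuration A (ϕ=-22.4°):
Solar declination: sin δ = sin ε · sin L_s = sin 60.70° × sin 178.5° = 0.02283, so δ = +1.308°.
cos h₀ = −tan(-22.4°) tan(+1.308°) = 0.0094, h₀ = 1.5614 rad.
Bracket: h₀ sin ϕ sin δ + cos ϕ cos δ sin h₀ = 1.5614×-0.38107×0.02283 + 0.92455×0.99974×0.99996 = -0.013584 + 0.924273 = 0.910689.
Q̄ = (S_0/π) × [bracket] = (949/π) × 0.910689 = 275.10 W/m².
— Configuration B (ϕ=-22.4°):
Solar longitude: L_s = 360° × (156 − 150)/614.60 = 3.514°.
sin δ = sin 60.70° × sin 3.514° = 0.05346, so δ = +3.064°.
cos h₀ = −tan(-22.4°) tan(+3.064°) = 0.0221, h₀ = 1.5487 rad.
Bracket: h₀ sin ϕ sin δ + cos ϕ cos δ sin h₀ = 1.5487×-0.38107×0.05346 + 0.92455×0.99857×0.99976 = -0.031550 + 0.923006 = 0.891456.
Q̄ = (S_0/π) × [bracket] = (949/π) × 0.891456 = 269.29 W/m².
Ratio Q̄_A / Q̄_B = 275.10 / 269.29 = 1.022.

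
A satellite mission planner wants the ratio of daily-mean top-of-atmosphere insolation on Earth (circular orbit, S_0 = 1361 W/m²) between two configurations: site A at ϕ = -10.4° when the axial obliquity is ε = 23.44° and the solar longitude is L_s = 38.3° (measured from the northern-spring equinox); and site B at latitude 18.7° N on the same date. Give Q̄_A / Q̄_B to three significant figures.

Q̄_A / Q̄_B ≈ 0.846

— Configuration A (ϕ=-10.4°):
Solar declination: sin δ = sin ε · sin L_s = sin 23.44° × sin 38.3° = 0.24654, so δ = +14.273°.
cos h₀ = −tan(-10.4°) tan(+14.273°) = 0.0467, h₀ = 1.5241 rad.
Bracket: h₀ sin ϕ sin δ + cos ϕ cos δ sin h₀ = 1.5241×-0.18052×0.24654 + 0.98357×0.96913×0.99891 = -0.067831 + 0.952168 = 0.884337.
Q̄ = (S_0/π) × [bracket] = (1361/π) × 0.884337 = 383.11 W/m².
— Configuration B (ϕ=+18.7°):
cos h₀ = −tan(+18.7°) tan(+14.273°) = -0.0861, h₀ = 1.6570 rad.
Bracket: h₀ sin ϕ sin δ + cos ϕ cos δ sin h₀ = 1.6570×0.32061×0.24654 + 0.94721×0.96913×0.99629 = 0.130975 + 0.914564 = 1.045539.
Q̄ = (S_0/π) × [bracket] = (1361/π) × 1.045539 = 452.95 W/m².
Ratio Q̄_A / Q̄_B = 383.11 / 452.95 = 0.8458.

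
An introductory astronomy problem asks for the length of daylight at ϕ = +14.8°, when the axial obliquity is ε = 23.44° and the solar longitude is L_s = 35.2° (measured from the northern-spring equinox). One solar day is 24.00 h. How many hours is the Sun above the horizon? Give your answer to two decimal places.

12.48 h

Solar declination: sin δ = sin ε · sin L_s = sin 23.44° × sin 35.2° = 0.22930, so δ = +13.256°.
cos h₀ = −tan ϕ · tan δ = −tan(+14.8°) × tan(+13.256°) = -0.0622, so h₀ = 1.6331 rad = 93.57°.
Daylight = 2h₀/(2π) × 24.00 h = (1.6331/π) × 24.00 = 12.48 h.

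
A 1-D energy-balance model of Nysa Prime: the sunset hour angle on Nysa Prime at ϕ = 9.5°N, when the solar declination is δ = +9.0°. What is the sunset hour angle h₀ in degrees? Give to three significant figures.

h₀ = 91.5°

cos h₀ = −tan ϕ · tan δ = −tan(+9.5°) × tan(+9.000°) = -0.0265, so h₀ = 1.5973 rad = 91.52°.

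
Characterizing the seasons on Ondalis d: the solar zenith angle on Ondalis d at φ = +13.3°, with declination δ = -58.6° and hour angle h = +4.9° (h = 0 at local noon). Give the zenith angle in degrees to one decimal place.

θ_z = 72.0°

cos θ_z = sin φ sin δ + cos φ cos δ cos h = -0.196359 + 0.505183 = 0.308824.
θ_z = arccos(0.308824) = 72.0°.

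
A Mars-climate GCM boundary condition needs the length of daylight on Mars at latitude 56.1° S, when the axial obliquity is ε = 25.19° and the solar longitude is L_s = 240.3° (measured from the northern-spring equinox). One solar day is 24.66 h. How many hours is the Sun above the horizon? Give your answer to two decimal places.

17.30 h

Solar declination: sin δ = sin ε · sin L_s = sin 25.19° × sin 240.3° = -0.36971, so δ = -21.698°.
cos h₀ = −tan ϕ · tan δ = −tan(-56.1°) × tan(-21.698°) = -0.5921, so h₀ = 2.2045 rad = 126.31°.
Daylight = 2h₀/(2π) × 24.66 h = (2.2045/π) × 24.66 = 17.30 h.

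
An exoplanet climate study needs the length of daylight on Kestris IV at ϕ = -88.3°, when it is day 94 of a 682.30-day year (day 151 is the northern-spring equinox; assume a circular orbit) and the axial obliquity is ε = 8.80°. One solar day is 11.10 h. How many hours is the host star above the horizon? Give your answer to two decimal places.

Solar longitude: L_s = 360° × (94 − 151)/682.30 = -30.075°, i.e. -30.075° + 360° = 329.925°.
sin δ = sin 8.80° × sin 329.925° = -0.07667, so δ = -4.397°.
Sunrise equation: cos h₀ = −tan ϕ · tan δ = -2.5908 ≤ −1, so the host star never sets (polar day) and h₀ = π.
Daylight = 2h₀/(2π) × 11.10 h = (3.1416/π) × 11.10 = 11.10 h.

11.10 h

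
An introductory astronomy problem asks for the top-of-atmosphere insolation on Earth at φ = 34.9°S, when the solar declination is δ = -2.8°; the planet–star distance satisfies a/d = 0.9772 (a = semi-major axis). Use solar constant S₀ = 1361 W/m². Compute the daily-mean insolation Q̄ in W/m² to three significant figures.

Q̄ ≈ 357 W/m²

cos H₀ = −tan(-34.9°) tan(-2.800°) = -0.0341, H₀ = 1.6049 rad.
Bracket: H₀ sin φ sin δ + cos φ cos δ sin H₀ = 1.6049×-0.57215×-0.04885 + 0.82015×0.99881×0.99942 = 0.044856 + 0.818699 = 0.863555.
Inverse-square distance factor (a/d)² = 0.9772² = 0.954920.
Q̄ = (S₀/π) × 0.954920 × [bracket] = (1361/π) × 0.954920 × 0.863555 = 357.2 W/m².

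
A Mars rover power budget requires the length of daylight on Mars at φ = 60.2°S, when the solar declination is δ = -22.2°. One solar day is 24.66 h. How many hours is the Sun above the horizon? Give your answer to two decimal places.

cos H₀ = −tan φ · tan δ = −tan(-60.2°) × tan(-22.200°) = -0.7126, so H₀ = 2.3640 rad = 135.44°.
Daylight = 2H₀/(2π) × 24.66 h = (2.3640/π) × 24.66 = 18.56 h.

18.56 h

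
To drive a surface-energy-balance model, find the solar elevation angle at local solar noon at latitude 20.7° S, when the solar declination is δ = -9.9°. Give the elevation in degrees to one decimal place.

79.2°

At local noon the hour angle is zero, so the zenith angle equals |ϕ − δ| = |-20.7° − (-9.900°)| = 10.800°.
Elevation = 90° − 10.800° = 79.2°.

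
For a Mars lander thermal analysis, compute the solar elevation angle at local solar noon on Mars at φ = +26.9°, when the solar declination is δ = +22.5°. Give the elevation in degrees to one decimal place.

85.6°

At local noon the hour angle is zero, so the zenith angle equals |φ − δ| = |+26.9° − (+22.500°)| = 4.400°.
Elevation = 90° − 4.400° = 85.6°.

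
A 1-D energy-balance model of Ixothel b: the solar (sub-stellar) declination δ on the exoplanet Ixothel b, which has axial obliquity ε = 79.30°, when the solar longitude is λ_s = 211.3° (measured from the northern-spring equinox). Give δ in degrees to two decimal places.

δ = -30.70°

sin δ = sin ε · sin λ_s = sin 79.30° × sin 211.3° = -0.510486.
δ = arcsin(-0.510486) = -30.70°.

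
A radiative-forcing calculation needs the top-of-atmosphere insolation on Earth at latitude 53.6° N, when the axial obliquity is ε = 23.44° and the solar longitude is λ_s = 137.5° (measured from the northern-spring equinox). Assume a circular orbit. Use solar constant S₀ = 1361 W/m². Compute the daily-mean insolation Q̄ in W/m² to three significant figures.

Solar declination: sin δ = sin ε · sin λ_s = sin 23.44° × sin 137.5° = 0.26874, so δ = +15.589°.
cos H₀ = −tan(+53.6°) tan(+15.589°) = -0.3784, H₀ = 1.9589 rad.
Bracket: H₀ sin φ sin δ + cos φ cos δ sin H₀ = 1.9589×0.80489×0.26874 + 0.59342×0.96321×0.92563 = 0.423722 + 0.529079 = 0.952801.
Q̄ = (S₀/π) × [bracket] = (1361/π) × 0.952801 = 412.8 W/m².

Q̄ ≈ 413 W/m²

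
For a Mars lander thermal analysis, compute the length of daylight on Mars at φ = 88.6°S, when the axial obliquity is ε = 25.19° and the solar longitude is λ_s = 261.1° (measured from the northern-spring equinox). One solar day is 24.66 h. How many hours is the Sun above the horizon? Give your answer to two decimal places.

24.66 h

Solar declination: sin δ = sin ε · sin λ_s = sin 25.19° × sin 261.1° = -0.42050, so δ = -24.866°.
Sunrise equation: cos H₀ = −tan φ · tan δ = -18.9637 ≤ −1, so the Sun never sets (polar day) and H₀ = π.
Daylight = 2H₀/(2π) × 24.66 h = (3.1416/π) × 24.66 = 24.66 h.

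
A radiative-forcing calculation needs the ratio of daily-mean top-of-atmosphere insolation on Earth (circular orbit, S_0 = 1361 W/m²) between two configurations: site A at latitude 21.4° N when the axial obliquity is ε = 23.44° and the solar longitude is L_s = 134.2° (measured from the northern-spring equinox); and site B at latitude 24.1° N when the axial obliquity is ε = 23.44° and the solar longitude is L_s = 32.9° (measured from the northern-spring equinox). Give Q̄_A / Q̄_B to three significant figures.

— Configuration A (ϕ=+21.4°):
Solar declination: sin δ = sin ε · sin L_s = sin 23.44° × sin 134.2° = 0.28518, so δ = +16.570°.
cos h₀ = −tan(+21.4°) tan(+16.570°) = -0.1166, h₀ = 1.6877 rad.
Bracket: h₀ sin ϕ sin δ + cos ϕ cos δ sin h₀ = 1.6877×0.36488×0.28518 + 0.93106×0.95847×0.99318 = 0.175616 + 0.886307 = 1.061923.
Q̄ = (S_0/π) × [bracket] = (1361/π) × 1.061923 = 460.05 W/m².
— Configuration B (ϕ=+24.1°):
Solar declination: sin δ = sin ε · sin L_s = sin 23.44° × sin 32.9° = 0.21607, so δ = +12.478°.
cos h₀ = −tan(+24.1°) tan(+12.478°) = -0.0990, h₀ = 1.6699 rad.
Bracket: h₀ sin ϕ sin δ + cos ϕ cos δ sin h₀ = 1.6699×0.40833×0.21607 + 0.91283×0.97638×0.99509 = 0.147332 + 0.886893 = 1.034225.
Q̄ = (S_0/π) × [bracket] = (1361/π) × 1.034225 = 448.05 W/m².
Ratio Q̄_A / Q̄_B = 460.05 / 448.05 = 1.027.

Q̄_A / Q̄_B ≈ 1.03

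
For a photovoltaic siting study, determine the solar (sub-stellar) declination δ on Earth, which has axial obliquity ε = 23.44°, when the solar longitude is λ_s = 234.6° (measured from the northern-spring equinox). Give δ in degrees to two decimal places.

sin δ = sin ε · sin λ_s = sin 23.44° × sin 234.6° = -0.324248.
δ = arcsin(-0.324248) = -18.92°.

δ = -18.92°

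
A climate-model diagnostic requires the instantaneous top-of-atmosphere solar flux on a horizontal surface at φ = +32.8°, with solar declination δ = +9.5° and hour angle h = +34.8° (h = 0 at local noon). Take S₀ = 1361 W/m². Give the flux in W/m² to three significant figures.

cos θ_z = sin φ sin δ + cos φ cos δ cos h = 0.089408 + 0.680765 = 0.770173.
Flux = S₀ · cos θ_z = 1361 × 0.770173 = 1048 W/m².

1.05e+03 W/m²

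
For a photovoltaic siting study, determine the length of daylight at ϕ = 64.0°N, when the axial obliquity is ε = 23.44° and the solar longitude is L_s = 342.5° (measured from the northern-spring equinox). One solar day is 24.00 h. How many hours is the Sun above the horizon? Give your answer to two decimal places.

10.09 h

Solar declination: sin δ = sin ε · sin L_s = sin 23.44° × sin 342.5° = -0.11962, so δ = -6.870°.
cos h₀ = −tan ϕ · tan δ = −tan(+64.0°) × tan(-6.870°) = 0.2470, so h₀ = 1.3212 rad = 75.70°.
Daylight = 2h₀/(2π) × 24.00 h = (1.3212/π) × 24.00 = 10.09 h.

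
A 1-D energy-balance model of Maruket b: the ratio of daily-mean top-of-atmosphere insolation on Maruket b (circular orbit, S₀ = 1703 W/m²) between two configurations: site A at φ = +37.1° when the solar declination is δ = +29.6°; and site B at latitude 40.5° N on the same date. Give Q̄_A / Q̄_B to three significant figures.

— Configuration A (φ=+37.1°):
cos H₀ = −tan(+37.1°) tan(+29.600°) = -0.4296, H₀ = 2.0149 rad.
Bracket: H₀ sin φ sin δ + cos φ cos δ sin H₀ = 2.0149×0.60321×0.49394 + 0.79758×0.86949×0.90300 = 0.600339 + 0.626220 = 1.226559.
Q̄ = (S₀/π) × [bracket] = (1703/π) × 1.226559 = 664.90 W/m².
— Configuration B (φ=+40.5°):
cos H₀ = −tan(+40.5°) tan(+29.600°) = -0.4852, H₀ = 2.0774 rad.
Bracket: H₀ sin φ sin δ + cos φ cos δ sin H₀ = 2.0774×0.64945×0.49394 + 0.76041×0.86949×0.87441 = 0.666408 + 0.578133 = 1.244541.
Q̄ = (S₀/π) × [bracket] = (1703/π) × 1.244541 = 674.64 W/m².
Ratio Q̄_A / Q̄_B = 664.90 / 674.64 = 0.9856.

Q̄_A / Q̄_B ≈ 0.986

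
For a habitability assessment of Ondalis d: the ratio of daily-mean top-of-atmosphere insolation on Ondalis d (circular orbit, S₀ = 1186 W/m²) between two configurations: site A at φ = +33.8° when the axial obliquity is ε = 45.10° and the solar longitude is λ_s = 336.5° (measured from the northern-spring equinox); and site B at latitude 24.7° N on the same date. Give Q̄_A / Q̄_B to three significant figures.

Q̄_A / Q̄_B ≈ 0.815

— Configuration A (φ=+33.8°):
Solar declination: sin δ = sin ε · sin λ_s = sin 45.10° × sin 336.5° = -0.28245, so δ = -16.406°.
cos H₀ = −tan(+33.8°) tan(-16.406°) = 0.1971, H₀ = 1.3724 rad.
Bracket: H₀ sin φ sin δ + cos φ cos δ sin H₀ = 1.3724×0.55630×-0.28245 + 0.83098×0.95928×0.98038 = -0.215641 + 0.781503 = 0.565862.
Q̄ = (S₀/π) × [bracket] = (1186/π) × 0.565862 = 213.62 W/m².
— Configuration B (φ=+24.7°):
cos H₀ = −tan(+24.7°) tan(-16.406°) = 0.1354, H₀ = 1.4350 rad.
Bracket: H₀ sin φ sin δ + cos φ cos δ sin H₀ = 1.4350×0.41787×-0.28245 + 0.90851×0.95928×0.99079 = -0.169369 + 0.863489 = 0.694120.
Q̄ = (S₀/π) × [bracket] = (1186/π) × 0.694120 = 262.04 W/m².
Ratio Q̄_A / Q̄_B = 213.62 / 262.04 = 0.8152.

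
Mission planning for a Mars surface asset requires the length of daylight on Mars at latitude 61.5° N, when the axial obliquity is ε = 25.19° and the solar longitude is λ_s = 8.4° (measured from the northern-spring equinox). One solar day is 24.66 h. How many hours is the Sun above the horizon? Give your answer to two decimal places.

13.23 h

Solar declination: sin δ = sin ε · sin λ_s = sin 25.19° × sin 8.4° = 0.06218, so δ = +3.565°.
cos H₀ = −tan φ · tan δ = −tan(+61.5°) × tan(+3.565°) = -0.1147, so H₀ = 1.6858 rad = 96.59°.
Daylight = 2H₀/(2π) × 24.66 h = (1.6858/π) × 24.66 = 13.23 h.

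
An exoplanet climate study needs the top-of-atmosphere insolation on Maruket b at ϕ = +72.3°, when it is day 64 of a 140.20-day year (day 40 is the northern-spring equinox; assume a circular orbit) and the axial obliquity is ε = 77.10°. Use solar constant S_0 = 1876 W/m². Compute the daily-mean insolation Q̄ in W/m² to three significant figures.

Q̄ ≈ 1.53e+03 W/m²

Solar longitude: L_s = 360° × (64 − 40)/140.20 = 61.626°.
sin δ = sin 77.10° × sin 61.626° = 0.85766, so δ = +59.055°.
cos h₀ = −tan(+72.3°) tan(+59.055°) = -5.2262 ≤ −1 ⇒ polar day, h₀ = π.
Bracket: h₀ sin ϕ sin δ + cos ϕ cos δ sin h₀ = 3.1416×0.95266×0.85766 + 0.30403×0.51422×0.00000 = 2.566871 + 0.000000 = 2.566871.
Q̄ = (S_0/π) × [bracket] = (1876/π) × 2.566871 = 1533 W/m².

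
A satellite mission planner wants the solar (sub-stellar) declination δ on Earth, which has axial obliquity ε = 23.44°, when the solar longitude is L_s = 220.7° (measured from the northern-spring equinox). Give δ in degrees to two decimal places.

sin δ = sin ε · sin L_s = sin 23.44° × sin 220.7° = -0.259397.
δ = arcsin(-0.259397) = -15.03°.

δ = -15.03°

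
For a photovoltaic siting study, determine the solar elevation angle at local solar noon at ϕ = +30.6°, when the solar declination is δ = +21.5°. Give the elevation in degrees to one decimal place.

At local noon the hour angle is zero, so the zenith angle equals |ϕ − δ| = |+30.6° − (+21.500°)| = 9.100°.
Elevation = 90° − 9.100° = 80.9°.

80.9°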